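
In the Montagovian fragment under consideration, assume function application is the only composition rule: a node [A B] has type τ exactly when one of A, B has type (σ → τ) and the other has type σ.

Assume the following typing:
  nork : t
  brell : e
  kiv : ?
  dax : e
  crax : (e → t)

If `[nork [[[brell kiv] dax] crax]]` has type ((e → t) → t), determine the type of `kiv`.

For [nork [[[brell kiv] dax] crax]] to have type ((e → t) → t) with nork of type t, [[[brell kiv] dax] crax] must be the function: [[[brell kiv] dax] crax] : (t → ((e → t) → t)).
For [[[brell kiv] dax] crax] to have type (t → ((e → t) → t)) with crax of type (e → t), [[brell kiv] dax] must be the function: [[brell kiv] dax] : ((e → t) → (t → ((e → t) → t))).
For [[brell kiv] dax] to have type ((e → t) → (t → ((e → t) → t))) with dax of type e, [brell kiv] must be the function: [brell kiv] : (e → ((e → t) → (t → ((e → t) → t)))).
For [brell kiv] to have type (e → ((e → t) → (t → ((e → t) → t)))) with brell of type e, kiv must be the function: kiv : (e → (e → ((e → t) → (t → ((e → t) → t))))).

(e → (e → ((e → t) → (t → ((e → t) → t)))))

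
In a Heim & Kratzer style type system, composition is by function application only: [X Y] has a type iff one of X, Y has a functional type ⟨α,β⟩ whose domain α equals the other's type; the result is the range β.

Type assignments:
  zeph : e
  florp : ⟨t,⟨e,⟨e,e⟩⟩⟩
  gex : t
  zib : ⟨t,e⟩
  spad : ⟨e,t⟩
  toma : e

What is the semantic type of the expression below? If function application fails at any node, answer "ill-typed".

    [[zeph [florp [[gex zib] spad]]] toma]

[gex zib]: zib is ⟨t,e⟩, gex is t; result e.
[[gex zib] spad]: spad is ⟨e,t⟩, [gex zib] is e; result t.
[florp [[gex zib] spad]]: florp is ⟨t,⟨e,⟨e,e⟩⟩⟩, [[gex zib] spad] is t; result ⟨e,⟨e,e⟩⟩.
[zeph [florp [[gex zib] spad]]]: [florp [[gex zib] spad]] is ⟨e,⟨e,e⟩⟩, zeph is e; result ⟨e,e⟩.
[[zeph [florp [[gex zib] spad]]] toma]: [zeph [florp [[gex zib] spad]]] is ⟨e,e⟩, toma is e; result e.

e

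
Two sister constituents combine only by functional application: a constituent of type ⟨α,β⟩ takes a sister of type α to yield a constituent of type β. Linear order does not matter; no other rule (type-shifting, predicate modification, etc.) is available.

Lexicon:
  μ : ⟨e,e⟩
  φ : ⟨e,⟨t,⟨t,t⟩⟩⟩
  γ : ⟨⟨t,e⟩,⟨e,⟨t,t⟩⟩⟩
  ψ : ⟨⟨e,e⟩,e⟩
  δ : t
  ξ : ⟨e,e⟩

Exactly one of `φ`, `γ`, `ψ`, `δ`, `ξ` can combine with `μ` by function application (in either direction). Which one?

ψ

φ : ⟨e,⟨t,⟨t,t⟩⟩⟩ — neither side's domain matches the other.
γ : ⟨⟨t,e⟩,⟨e,⟨t,t⟩⟩⟩ — neither side's domain matches the other.
ψ — combines: ψ : ⟨⟨e,e⟩,e⟩ takes μ : ⟨e,e⟩ as argument, giving e.
δ : t — neither side's domain matches the other.
ξ : ⟨e,e⟩ — neither side's domain matches the other.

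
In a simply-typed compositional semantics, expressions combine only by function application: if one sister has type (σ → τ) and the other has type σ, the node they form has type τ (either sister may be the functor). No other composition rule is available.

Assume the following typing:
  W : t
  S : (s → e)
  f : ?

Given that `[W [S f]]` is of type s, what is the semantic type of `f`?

((s → e) → (t → s))

[W [S f]] must have type s. The sister W has type t; that is not a function onto s, so [S f] must be the functor, of type (t → s).
[S f] must have type (t → s). The sister S has type (s → e); that is not a function onto (t → s), so f must be the functor, of type ((s → e) → (t → s)).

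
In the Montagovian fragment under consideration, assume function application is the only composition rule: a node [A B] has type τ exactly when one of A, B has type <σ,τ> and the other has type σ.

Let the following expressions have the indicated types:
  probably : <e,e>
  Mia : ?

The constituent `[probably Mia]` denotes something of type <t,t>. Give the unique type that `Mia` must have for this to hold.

[probably Mia] is required to be <t,t>. probably : <e,e> cannot yield <t,t> as functor, so Mia : <<e,e>,<t,t>>.

<<e,e>,<t,t>>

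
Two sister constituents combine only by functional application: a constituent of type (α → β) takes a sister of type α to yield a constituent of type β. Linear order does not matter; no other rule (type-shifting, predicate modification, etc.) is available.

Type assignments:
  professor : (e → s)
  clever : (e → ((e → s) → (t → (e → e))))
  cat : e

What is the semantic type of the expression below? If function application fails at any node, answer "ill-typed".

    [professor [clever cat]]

(t → (e → e))

At [clever cat], clever : (e → ((e → s) → (t → (e → e)))) takes cat : e, giving ((e → s) → (t → (e → e))).
At [professor [clever cat]], [clever cat] : ((e → s) → (t → (e → e))) takes professor : (e → s), giving (t → (e → e)).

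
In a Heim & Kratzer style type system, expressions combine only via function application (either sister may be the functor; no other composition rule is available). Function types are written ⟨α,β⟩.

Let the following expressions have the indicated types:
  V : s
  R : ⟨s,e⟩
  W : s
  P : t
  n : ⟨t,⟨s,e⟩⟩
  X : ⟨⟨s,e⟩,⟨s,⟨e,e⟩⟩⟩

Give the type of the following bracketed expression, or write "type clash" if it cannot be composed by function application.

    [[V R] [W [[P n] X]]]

e

[V R]: ⟨s,e⟩ applied to s yields e.
[P n]: ⟨t,⟨s,e⟩⟩ applied to t yields ⟨s,e⟩.
[[P n] X]: ⟨⟨s,e⟩,⟨s,⟨e,e⟩⟩⟩ applied to ⟨s,e⟩ yields ⟨s,⟨e,e⟩⟩.
[W [[P n] X]]: ⟨s,⟨e,e⟩⟩ applied to s yields ⟨e,e⟩.
[[V R] [W [[P n] X]]]: ⟨e,e⟩ applied to e yields e.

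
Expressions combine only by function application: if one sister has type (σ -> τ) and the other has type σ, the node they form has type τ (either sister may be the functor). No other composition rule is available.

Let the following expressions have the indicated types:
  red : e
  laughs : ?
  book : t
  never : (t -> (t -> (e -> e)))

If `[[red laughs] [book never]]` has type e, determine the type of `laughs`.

For [[red laughs] [book never]] to have type e with [book never] of type (t -> (e -> e)), [red laughs] must be the function: [red laughs] : ((t -> (e -> e)) -> e).
For [red laughs] to have type ((t -> (e -> e)) -> e) with red of type e, laughs must be the function: laughs : (e -> ((t -> (e -> e)) -> e)).

(e -> ((t -> (e -> e)) -> e))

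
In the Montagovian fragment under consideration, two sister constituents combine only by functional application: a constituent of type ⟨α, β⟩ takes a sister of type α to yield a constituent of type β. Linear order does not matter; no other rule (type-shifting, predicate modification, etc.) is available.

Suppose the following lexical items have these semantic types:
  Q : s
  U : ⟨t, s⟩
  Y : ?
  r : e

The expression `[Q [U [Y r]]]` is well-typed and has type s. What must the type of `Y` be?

For [Q [U [Y r]]] to have type s with Q of type s, [U [Y r]] must be the function: [U [Y r]] : ⟨s, s⟩.
For [U [Y r]] to have type ⟨s, s⟩ with U of type ⟨t, s⟩, [Y r] must be the function: [Y r] : ⟨⟨t, s⟩, ⟨s, s⟩⟩.
For [Y r] to have type ⟨⟨t, s⟩, ⟨s, s⟩⟩ with r of type e, Y must be the function: Y : ⟨e, ⟨⟨t, s⟩, ⟨s, s⟩⟩⟩.

⟨e, ⟨⟨t, s⟩, ⟨s, s⟩⟩⟩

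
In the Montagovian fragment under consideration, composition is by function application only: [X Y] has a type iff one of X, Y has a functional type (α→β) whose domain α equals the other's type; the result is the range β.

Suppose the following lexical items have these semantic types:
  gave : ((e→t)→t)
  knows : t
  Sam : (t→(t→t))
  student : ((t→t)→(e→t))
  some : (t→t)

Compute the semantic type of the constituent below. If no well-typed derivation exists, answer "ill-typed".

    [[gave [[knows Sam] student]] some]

[knows Sam]: functor Sam : (t→(t→t)), argument knows : t; result (t→t).
[[knows Sam] student]: functor student : ((t→t)→(e→t)), argument [knows Sam] : (t→t); result (e→t).
[gave [[knows Sam] student]]: functor gave : ((e→t)→t), argument [[knows Sam] student] : (e→t); result t.
[[gave [[knows Sam] student]] some]: functor some : (t→t), argument [gave [[knows Sam] student]] : t; result t.

t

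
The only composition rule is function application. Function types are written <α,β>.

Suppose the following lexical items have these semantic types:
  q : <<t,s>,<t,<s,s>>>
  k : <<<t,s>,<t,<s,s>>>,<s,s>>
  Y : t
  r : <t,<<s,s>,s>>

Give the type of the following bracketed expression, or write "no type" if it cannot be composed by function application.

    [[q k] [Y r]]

s

At [q k], k : <<<t,s>,<t,<s,s>>>,<s,s>> takes q : <<t,s>,<t,<s,s>>>, giving <s,s>.
At [Y r], r : <t,<<s,s>,s>> takes Y : t, giving <<s,s>,s>.
At [[q k] [Y r]], [Y r] : <<s,s>,s> takes [q k] : <s,s>, giving s.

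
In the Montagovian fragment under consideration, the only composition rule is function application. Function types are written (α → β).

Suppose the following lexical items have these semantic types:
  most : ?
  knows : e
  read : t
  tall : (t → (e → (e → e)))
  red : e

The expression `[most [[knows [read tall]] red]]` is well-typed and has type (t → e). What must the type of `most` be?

(e → (t → e))

[most [[knows [read tall]] red]] is required to be (t → e). [[knows [read tall]] red] : e cannot yield (t → e) as functor, so most : (e → (t → e)).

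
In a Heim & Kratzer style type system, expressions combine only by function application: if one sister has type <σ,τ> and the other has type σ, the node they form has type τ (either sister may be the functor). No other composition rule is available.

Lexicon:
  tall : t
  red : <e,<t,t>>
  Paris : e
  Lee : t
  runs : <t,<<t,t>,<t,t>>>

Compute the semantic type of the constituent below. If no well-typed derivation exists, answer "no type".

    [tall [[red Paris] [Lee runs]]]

t

[red Paris]: functor red : <e,<t,t>>, argument Paris : e; result <t,t>.
[Lee runs]: functor runs : <t,<<t,t>,<t,t>>>, argument Lee : t; result <<t,t>,<t,t>>.
[[red Paris] [Lee runs]]: functor [Lee runs] : <<t,t>,<t,t>>, argument [red Paris] : <t,t>; result <t,t>.
[tall [[red Paris] [Lee runs]]]: functor [[red Paris] [Lee runs]] : <t,t>, argument tall : t; result t.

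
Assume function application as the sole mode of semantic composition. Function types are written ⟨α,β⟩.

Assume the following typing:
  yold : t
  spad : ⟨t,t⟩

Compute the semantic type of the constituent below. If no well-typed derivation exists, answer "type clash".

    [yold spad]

At [yold spad], spad : ⟨t,t⟩ takes yold : t, giving t.

t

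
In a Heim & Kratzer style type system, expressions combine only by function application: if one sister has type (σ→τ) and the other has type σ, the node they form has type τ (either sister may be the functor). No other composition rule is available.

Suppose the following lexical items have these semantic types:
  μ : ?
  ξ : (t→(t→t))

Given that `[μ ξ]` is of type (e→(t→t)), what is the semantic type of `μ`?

((t→(t→t))→(e→(t→t)))

For [μ ξ] to have type (e→(t→t)) with ξ of type (t→(t→t)), μ must be the function: μ : ((t→(t→t))→(e→(t→t))).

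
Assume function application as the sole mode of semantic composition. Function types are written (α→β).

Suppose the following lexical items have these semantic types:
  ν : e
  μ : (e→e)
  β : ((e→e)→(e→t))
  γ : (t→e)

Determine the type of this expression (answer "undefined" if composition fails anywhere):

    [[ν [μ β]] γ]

[μ β]: ((e→e)→(e→t)) applied to (e→e) yields (e→t).
[ν [μ β]]: (e→t) applied to e yields t.
[[ν [μ β]] γ]: (t→e) applied to t yields e.

e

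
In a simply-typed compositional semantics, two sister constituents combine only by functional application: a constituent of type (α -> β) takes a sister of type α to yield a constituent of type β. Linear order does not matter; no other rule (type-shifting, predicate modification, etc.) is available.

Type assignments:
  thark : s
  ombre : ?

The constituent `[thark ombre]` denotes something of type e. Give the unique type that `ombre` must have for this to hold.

At [thark ombre] (required: e): thark is s, which is not a function with range e; hence ombre is the functor — type (s -> e).

(s -> e)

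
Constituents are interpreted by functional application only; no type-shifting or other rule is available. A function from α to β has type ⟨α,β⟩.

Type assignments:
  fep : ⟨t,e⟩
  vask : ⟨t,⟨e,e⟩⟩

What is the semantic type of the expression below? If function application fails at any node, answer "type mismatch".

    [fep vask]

type mismatch

[fep vask]: ⟨t,e⟩ and ⟨t,⟨e,e⟩⟩ cannot combine by function application — type clash.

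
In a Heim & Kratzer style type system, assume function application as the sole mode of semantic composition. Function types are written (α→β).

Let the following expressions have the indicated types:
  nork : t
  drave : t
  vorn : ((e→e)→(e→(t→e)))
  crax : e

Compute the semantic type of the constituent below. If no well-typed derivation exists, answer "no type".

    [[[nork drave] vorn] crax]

[nork drave]: t and t cannot combine by function application — type clash.

no type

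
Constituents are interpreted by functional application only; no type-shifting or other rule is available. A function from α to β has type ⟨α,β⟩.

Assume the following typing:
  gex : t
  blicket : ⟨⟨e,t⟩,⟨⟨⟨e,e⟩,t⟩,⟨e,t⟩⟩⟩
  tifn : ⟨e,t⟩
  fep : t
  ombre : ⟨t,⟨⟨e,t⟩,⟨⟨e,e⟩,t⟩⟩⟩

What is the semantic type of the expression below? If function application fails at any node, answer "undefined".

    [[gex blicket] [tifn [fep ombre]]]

[gex blicket]: t and ⟨⟨e,t⟩,⟨⟨⟨e,e⟩,t⟩,⟨e,t⟩⟩⟩ cannot combine by function application — type clash.

undefined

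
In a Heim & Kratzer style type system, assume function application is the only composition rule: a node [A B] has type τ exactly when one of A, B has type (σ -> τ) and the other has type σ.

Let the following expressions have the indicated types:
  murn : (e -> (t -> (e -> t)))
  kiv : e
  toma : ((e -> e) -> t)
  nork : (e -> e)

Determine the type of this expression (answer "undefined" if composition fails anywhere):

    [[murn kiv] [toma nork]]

[murn kiv] — murn of type (e -> (t -> (e -> t))) combines with kiv of type e: type (t -> (e -> t)).
[toma nork] — toma of type ((e -> e) -> t) combines with nork of type (e -> e): type t.
[[murn kiv] [toma nork]] — [murn kiv] of type (t -> (e -> t)) combines with [toma nork] of type t: type (e -> t).

(e -> t)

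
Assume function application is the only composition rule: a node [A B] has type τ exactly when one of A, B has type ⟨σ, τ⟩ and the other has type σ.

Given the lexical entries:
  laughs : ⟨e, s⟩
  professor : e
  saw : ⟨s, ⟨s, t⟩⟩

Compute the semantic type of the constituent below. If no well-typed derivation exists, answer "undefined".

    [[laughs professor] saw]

[laughs professor]: functor laughs : ⟨e, s⟩, argument professor : e; result s.
[[laughs professor] saw]: functor saw : ⟨s, ⟨s, t⟩⟩, argument [laughs professor] : s; result ⟨s, t⟩.

⟨s, t⟩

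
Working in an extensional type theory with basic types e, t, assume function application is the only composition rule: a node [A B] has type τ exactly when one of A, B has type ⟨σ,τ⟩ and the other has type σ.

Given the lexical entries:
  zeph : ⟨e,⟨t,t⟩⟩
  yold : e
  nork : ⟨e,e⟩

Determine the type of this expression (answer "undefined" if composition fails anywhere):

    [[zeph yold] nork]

undefined

[zeph yold] — zeph of type ⟨e,⟨t,t⟩⟩ combines with yold of type e: type ⟨t,t⟩.
[[zeph yold] nork]: ⟨t,t⟩ with ⟨e,e⟩ — neither is a function whose domain matches the other; composition fails here.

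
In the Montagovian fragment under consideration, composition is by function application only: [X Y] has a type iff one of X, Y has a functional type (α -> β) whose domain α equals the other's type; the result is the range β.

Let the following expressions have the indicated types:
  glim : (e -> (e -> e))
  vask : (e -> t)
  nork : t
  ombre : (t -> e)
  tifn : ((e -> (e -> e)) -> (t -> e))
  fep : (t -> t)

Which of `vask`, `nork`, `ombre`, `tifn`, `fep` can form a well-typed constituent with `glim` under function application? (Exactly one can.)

vask : (e -> t) — does not combine with glim.
nork : t — does not combine with glim.
ombre : (t -> e) — does not combine with glim.
tifn — combines: tifn : ((e -> (e -> e)) -> (t -> e)) takes glim : (e -> (e -> e)) as argument, giving (t -> e).
fep : (t -> t) — does not combine with glim.

tifn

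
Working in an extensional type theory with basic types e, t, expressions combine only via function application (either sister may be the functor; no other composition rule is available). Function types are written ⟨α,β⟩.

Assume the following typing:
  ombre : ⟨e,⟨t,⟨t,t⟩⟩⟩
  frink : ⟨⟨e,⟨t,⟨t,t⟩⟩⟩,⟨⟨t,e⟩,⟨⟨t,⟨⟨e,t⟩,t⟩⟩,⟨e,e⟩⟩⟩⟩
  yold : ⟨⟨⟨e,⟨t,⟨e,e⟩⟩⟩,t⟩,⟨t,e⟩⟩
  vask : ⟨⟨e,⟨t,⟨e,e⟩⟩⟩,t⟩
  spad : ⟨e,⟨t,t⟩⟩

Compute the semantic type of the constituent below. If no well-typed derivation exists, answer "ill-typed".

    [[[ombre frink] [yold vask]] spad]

[ombre frink]: frink is ⟨⟨e,⟨t,⟨t,t⟩⟩⟩,⟨⟨t,e⟩,⟨⟨t,⟨⟨e,t⟩,t⟩⟩,⟨e,e⟩⟩⟩⟩, ombre is ⟨e,⟨t,⟨t,t⟩⟩⟩; result ⟨⟨t,e⟩,⟨⟨t,⟨⟨e,t⟩,t⟩⟩,⟨e,e⟩⟩⟩.
[yold vask]: yold is ⟨⟨⟨e,⟨t,⟨e,e⟩⟩⟩,t⟩,⟨t,e⟩⟩, vask is ⟨⟨e,⟨t,⟨e,e⟩⟩⟩,t⟩; result ⟨t,e⟩.
[[ombre frink] [yold vask]]: [ombre frink] is ⟨⟨t,e⟩,⟨⟨t,⟨⟨e,t⟩,t⟩⟩,⟨e,e⟩⟩⟩, [yold vask] is ⟨t,e⟩; result ⟨⟨t,⟨⟨e,t⟩,t⟩⟩,⟨e,e⟩⟩.
[[[ombre frink] [yold vask]] spad]: ⟨⟨t,⟨⟨e,t⟩,t⟩⟩,⟨e,e⟩⟩ with ⟨e,⟨t,t⟩⟩ — neither is a function whose domain matches the other; composition fails here.

ill-typed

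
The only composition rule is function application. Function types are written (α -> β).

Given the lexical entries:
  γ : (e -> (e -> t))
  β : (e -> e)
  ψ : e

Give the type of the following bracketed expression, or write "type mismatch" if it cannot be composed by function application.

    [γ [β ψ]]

(e -> t)

[β ψ] — β of type (e -> e) combines with ψ of type e: type e.
[γ [β ψ]] — γ of type (e -> (e -> t)) combines with [β ψ] of type e: type (e -> t).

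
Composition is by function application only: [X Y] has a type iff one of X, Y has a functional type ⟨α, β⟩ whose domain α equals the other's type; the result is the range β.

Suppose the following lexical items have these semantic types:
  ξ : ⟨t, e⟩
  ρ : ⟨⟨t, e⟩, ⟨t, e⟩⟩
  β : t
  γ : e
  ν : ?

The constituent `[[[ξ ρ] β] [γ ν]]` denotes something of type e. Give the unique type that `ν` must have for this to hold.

⟨e, ⟨e, e⟩⟩

For [[[ξ ρ] β] [γ ν]] to have type e with [[ξ ρ] β] of type e, [γ ν] must be the function: [γ ν] : ⟨e, e⟩.
For [γ ν] to have type ⟨e, e⟩ with γ of type e, ν must be the function: ν : ⟨e, ⟨e, e⟩⟩.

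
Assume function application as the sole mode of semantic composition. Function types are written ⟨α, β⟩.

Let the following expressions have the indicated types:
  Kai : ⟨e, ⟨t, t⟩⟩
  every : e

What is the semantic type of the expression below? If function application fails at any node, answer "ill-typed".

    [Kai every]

[Kai every]: Kai is ⟨e, ⟨t, t⟩⟩, every is e; result ⟨t, t⟩.

⟨t, t⟩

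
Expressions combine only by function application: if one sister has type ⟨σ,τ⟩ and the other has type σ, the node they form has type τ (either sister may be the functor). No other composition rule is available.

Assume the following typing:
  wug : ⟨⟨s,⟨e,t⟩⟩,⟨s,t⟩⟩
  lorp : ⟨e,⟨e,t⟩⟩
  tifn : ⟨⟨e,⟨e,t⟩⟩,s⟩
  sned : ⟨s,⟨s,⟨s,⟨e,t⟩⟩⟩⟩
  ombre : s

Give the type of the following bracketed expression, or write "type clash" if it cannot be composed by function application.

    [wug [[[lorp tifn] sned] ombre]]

⟨s,t⟩

[lorp tifn] — tifn of type ⟨⟨e,⟨e,t⟩⟩,s⟩ combines with lorp of type ⟨e,⟨e,t⟩⟩: type s.
[[lorp tifn] sned] — sned of type ⟨s,⟨s,⟨s,⟨e,t⟩⟩⟩⟩ combines with [lorp tifn] of type s: type ⟨s,⟨s,⟨e,t⟩⟩⟩.
[[[lorp tifn] sned] ombre] — [[lorp tifn] sned] of type ⟨s,⟨s,⟨e,t⟩⟩⟩ combines with ombre of type s: type ⟨s,⟨e,t⟩⟩.
[wug [[[lorp tifn] sned] ombre]] — wug of type ⟨⟨s,⟨e,t⟩⟩,⟨s,t⟩⟩ combines with [[[lorp tifn] sned] ombre] of type ⟨s,⟨e,t⟩⟩: type ⟨s,t⟩.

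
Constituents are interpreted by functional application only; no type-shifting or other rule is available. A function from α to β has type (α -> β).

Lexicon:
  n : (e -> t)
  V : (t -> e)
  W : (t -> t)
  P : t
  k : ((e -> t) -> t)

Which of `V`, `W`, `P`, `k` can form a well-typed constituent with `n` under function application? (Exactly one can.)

k

V : (t -> e) — no; n wants e, and V wants t.
W : (t -> t) — no; n wants e, and W wants t.
P : t — no; n wants e, and P wants nothing (atomic).
k — combines: k : ((e -> t) -> t) takes n : (e -> t) as argument, giving t.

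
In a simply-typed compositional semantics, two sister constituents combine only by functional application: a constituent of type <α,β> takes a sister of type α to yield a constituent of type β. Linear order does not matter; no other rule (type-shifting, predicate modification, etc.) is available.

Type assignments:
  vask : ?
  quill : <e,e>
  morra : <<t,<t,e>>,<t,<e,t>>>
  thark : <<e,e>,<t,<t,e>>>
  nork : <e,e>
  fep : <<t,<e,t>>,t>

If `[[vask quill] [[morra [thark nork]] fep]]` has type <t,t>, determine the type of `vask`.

[[vask quill] [[morra [thark nork]] fep]] is required to be <t,t>. [[morra [thark nork]] fep] : t cannot yield <t,t> as functor, so [vask quill] : <t,<t,t>>.
[vask quill] is required to be <t,<t,t>>. quill : <e,e> cannot yield <t,<t,t>> as functor, so vask : <<e,e>,<t,<t,t>>>.

<<e,e>,<t,<t,t>>>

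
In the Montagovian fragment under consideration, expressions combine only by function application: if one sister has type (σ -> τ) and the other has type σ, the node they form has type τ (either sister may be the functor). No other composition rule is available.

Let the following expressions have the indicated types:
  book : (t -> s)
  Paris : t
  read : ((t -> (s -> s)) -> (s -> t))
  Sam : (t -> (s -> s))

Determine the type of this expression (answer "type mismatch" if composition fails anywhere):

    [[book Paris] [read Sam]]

t

[book Paris] — book of type (t -> s) combines with Paris of type t: type s.
[read Sam] — read of type ((t -> (s -> s)) -> (s -> t)) combines with Sam of type (t -> (s -> s)): type (s -> t).
[[book Paris] [read Sam]] — [read Sam] of type (s -> t) combines with [book Paris] of type s: type t.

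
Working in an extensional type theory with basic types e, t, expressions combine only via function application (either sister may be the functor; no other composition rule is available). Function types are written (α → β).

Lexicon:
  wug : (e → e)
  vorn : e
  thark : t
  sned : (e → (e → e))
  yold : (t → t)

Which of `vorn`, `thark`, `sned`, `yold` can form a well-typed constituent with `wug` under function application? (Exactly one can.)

vorn — combines: wug : (e → e) takes vorn : e as argument, giving e.
thark : t — wug needs e; thark needs nothing (atomic); neither fits.
sned : (e → (e → e)) — wug needs e; sned needs e; neither fits.
yold : (t → t) — wug needs e; yold needs t; neither fits.

vorn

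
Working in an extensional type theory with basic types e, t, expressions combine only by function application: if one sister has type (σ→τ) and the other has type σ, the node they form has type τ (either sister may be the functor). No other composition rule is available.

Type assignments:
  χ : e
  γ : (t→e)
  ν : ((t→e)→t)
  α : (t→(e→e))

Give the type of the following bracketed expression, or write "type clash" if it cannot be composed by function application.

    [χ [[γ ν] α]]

[γ ν]: functor ν : ((t→e)→t), argument γ : (t→e); result t.
[[γ ν] α]: functor α : (t→(e→e)), argument [γ ν] : t; result (e→e).
[χ [[γ ν] α]]: functor [[γ ν] α] : (e→e), argument χ : e; result e.

e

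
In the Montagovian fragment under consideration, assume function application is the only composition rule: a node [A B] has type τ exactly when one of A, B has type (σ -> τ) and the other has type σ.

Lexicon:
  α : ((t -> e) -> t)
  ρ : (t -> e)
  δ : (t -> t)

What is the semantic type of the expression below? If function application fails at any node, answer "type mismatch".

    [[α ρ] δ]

At [α ρ], α : ((t -> e) -> t) takes ρ : (t -> e), giving t.
At [[α ρ] δ], δ : (t -> t) takes [α ρ] : t, giving t.

t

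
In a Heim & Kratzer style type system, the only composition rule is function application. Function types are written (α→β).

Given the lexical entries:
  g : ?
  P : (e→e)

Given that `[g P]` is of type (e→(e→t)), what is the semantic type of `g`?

[g P] is required to be (e→(e→t)). P : (e→e) cannot yield (e→(e→t)) as functor, so g : ((e→e)→(e→(e→t))).

((e→e)→(e→(e→t)))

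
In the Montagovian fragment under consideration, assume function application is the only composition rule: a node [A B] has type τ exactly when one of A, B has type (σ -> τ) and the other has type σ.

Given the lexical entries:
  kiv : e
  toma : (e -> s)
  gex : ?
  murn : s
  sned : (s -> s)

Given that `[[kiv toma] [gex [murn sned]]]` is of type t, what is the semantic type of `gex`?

For [[kiv toma] [gex [murn sned]]] to have type t with [kiv toma] of type s, [gex [murn sned]] must be the function: [gex [murn sned]] : (s -> t).
For [gex [murn sned]] to have type (s -> t) with [murn sned] of type s, gex must be the function: gex : (s -> (s -> t)).

(s -> (s -> t))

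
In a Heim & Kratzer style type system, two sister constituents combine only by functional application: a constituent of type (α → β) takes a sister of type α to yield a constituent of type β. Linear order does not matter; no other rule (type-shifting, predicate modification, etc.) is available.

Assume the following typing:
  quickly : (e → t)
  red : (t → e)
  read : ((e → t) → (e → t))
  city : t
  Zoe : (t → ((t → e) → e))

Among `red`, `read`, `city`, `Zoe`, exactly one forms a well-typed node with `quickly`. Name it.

red : (t → e) — no; quickly wants e, and red wants t.
read — combines: read : ((e → t) → (e → t)) takes quickly : (e → t) as argument, giving (e → t).
city : t — no; quickly wants e, and city wants nothing (atomic).
Zoe : (t → ((t → e) → e)) — no; quickly wants e, and Zoe wants t.

read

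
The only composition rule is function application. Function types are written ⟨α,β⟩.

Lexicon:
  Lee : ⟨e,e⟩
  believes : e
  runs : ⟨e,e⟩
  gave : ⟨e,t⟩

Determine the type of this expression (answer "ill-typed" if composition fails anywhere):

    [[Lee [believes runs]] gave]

[believes runs]: functor runs : ⟨e,e⟩, argument believes : e; result e.
[Lee [believes runs]]: functor Lee : ⟨e,e⟩, argument [believes runs] : e; result e.
[[Lee [believes runs]] gave]: functor gave : ⟨e,t⟩, argument [Lee [believes runs]] : e; result t.

t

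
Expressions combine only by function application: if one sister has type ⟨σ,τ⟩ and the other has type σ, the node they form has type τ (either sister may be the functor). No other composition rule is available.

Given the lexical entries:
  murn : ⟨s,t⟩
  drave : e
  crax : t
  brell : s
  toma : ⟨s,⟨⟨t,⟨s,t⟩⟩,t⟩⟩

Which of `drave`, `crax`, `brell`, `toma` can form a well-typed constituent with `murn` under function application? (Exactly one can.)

brell

drave : e — neither side's domain matches the other.
crax : t — neither side's domain matches the other.
brell — combines: murn : ⟨s,t⟩ takes brell : s as argument, giving t.
toma : ⟨s,⟨⟨t,⟨s,t⟩⟩,t⟩⟩ — neither side's domain matches the other.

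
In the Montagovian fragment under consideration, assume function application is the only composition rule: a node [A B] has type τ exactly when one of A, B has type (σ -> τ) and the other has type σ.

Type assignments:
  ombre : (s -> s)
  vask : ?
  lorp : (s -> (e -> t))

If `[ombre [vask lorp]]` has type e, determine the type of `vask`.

At [ombre [vask lorp]] (required: e): ombre is (s -> s), which is not a function with range e; hence [vask lorp] is the functor — type ((s -> s) -> e).
At [vask lorp] (required: ((s -> s) -> e)): lorp is (s -> (e -> t)), which is not a function with range ((s -> s) -> e); hence vask is the functor — type ((s -> (e -> t)) -> ((s -> s) -> e)).

((s -> (e -> t)) -> ((s -> s) -> e))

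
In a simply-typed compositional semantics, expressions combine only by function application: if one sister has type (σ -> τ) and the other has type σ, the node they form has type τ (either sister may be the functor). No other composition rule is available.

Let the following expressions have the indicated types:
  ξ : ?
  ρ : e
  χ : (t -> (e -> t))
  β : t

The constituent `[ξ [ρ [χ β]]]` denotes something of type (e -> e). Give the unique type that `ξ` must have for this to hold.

(t -> (e -> e))

For [ξ [ρ [χ β]]] to have type (e -> e) with [ρ [χ β]] of type t, ξ must be the function: ξ : (t -> (e -> e)).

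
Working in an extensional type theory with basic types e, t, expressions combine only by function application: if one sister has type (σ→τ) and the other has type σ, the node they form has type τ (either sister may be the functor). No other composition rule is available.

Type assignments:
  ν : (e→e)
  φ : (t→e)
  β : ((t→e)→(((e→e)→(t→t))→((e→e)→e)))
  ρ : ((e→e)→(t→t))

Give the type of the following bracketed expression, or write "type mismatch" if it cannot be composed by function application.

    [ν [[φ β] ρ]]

At [φ β], β : ((t→e)→(((e→e)→(t→t))→((e→e)→e))) takes φ : (t→e), giving (((e→e)→(t→t))→((e→e)→e)).
At [[φ β] ρ], [φ β] : (((e→e)→(t→t))→((e→e)→e)) takes ρ : ((e→e)→(t→t)), giving ((e→e)→e).
At [ν [[φ β] ρ]], [[φ β] ρ] : ((e→e)→e) takes ν : (e→e), giving e.

e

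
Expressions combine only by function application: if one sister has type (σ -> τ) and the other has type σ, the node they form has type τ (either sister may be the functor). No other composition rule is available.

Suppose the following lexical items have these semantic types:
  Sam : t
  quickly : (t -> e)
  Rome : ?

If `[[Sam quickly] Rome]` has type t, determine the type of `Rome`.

(e -> t)

For [[Sam quickly] Rome] to have type t with [Sam quickly] of type e, Rome must be the function: Rome : (e -> t).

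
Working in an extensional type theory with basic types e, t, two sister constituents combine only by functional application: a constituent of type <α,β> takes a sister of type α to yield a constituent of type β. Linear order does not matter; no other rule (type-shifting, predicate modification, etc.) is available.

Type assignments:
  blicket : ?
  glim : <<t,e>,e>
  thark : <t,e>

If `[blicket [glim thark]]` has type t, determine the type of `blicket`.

<e,t>

For [blicket [glim thark]] to have type t with [glim thark] of type e, blicket must be the function: blicket : <e,t>.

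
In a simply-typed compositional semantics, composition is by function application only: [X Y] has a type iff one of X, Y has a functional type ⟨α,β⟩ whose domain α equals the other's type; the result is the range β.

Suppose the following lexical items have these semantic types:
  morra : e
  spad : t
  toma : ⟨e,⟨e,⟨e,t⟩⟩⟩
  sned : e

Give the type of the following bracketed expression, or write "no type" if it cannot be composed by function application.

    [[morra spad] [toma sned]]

[morra spad]: e and t cannot combine by function application — type clash.

no type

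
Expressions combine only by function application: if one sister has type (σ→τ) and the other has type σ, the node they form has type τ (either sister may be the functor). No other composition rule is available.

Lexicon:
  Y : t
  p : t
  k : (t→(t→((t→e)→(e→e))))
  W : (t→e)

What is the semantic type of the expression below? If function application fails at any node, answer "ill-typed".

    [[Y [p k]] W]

[p k]: k is (t→(t→((t→e)→(e→e)))), p is t; result (t→((t→e)→(e→e))).
[Y [p k]]: [p k] is (t→((t→e)→(e→e))), Y is t; result ((t→e)→(e→e)).
[[Y [p k]] W]: [Y [p k]] is ((t→e)→(e→e)), W is (t→e); result (e→e).

(e→e)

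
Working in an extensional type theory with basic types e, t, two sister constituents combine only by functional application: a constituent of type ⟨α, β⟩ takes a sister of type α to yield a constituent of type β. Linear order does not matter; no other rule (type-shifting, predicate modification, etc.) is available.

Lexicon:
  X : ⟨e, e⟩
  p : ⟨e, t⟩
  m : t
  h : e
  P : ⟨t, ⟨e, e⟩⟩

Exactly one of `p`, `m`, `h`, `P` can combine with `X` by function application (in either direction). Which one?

h

p : ⟨e, t⟩ — neither side's domain matches the other.
m : t — neither side's domain matches the other.
h — combines: X : ⟨e, e⟩ takes h : e as argument, giving e.
P : ⟨t, ⟨e, e⟩⟩ — neither side's domain matches the other.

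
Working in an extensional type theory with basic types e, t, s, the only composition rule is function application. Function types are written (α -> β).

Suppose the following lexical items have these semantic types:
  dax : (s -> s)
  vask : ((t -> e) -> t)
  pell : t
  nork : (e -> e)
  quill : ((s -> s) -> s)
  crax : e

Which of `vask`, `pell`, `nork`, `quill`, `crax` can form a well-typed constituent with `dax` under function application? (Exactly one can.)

quill

vask : ((t -> e) -> t) — no; dax wants s, and vask wants (t -> e).
pell : t — no; dax wants s, and pell wants nothing (atomic).
nork : (e -> e) — no; dax wants s, and nork wants e.
quill — combines: quill : ((s -> s) -> s) takes dax : (s -> s) as argument, giving s.
crax : e — no; dax wants s, and crax wants nothing (atomic).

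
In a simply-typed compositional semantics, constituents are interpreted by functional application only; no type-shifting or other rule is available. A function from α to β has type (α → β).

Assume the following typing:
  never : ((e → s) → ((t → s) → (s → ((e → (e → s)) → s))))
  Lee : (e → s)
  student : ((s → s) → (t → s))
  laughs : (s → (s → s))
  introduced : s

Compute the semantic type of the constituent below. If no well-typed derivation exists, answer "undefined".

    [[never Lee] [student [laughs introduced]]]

(s → ((e → (e → s)) → s))

[never Lee]: functor never : ((e → s) → ((t → s) → (s → ((e → (e → s)) → s)))), argument Lee : (e → s); result ((t → s) → (s → ((e → (e → s)) → s))).
[laughs introduced]: functor laughs : (s → (s → s)), argument introduced : s; result (s → s).
[student [laughs introduced]]: functor student : ((s → s) → (t → s)), argument [laughs introduced] : (s → s); result (t → s).
[[never Lee] [student [laughs introduced]]]: functor [never Lee] : ((t → s) → (s → ((e → (e → s)) → s))), argument [student [laughs introduced]] : (t → s); result (s → ((e → (e → s)) → s)).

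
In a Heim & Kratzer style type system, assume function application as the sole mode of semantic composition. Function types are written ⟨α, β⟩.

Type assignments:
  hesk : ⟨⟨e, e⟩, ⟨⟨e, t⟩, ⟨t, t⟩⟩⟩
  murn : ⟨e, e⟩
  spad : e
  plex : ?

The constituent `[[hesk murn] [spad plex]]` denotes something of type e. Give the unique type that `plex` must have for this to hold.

[[hesk murn] [spad plex]] must have type e. The sister [hesk murn] has type ⟨⟨e, t⟩, ⟨t, t⟩⟩; that is not a function onto e, so [spad plex] must be the functor, of type ⟨⟨⟨e, t⟩, ⟨t, t⟩⟩, e⟩.
[spad plex] must have type ⟨⟨⟨e, t⟩, ⟨t, t⟩⟩, e⟩. The sister spad has type e; that is not a function onto ⟨⟨⟨e, t⟩, ⟨t, t⟩⟩, e⟩, so plex must be the functor, of type ⟨e, ⟨⟨⟨e, t⟩, ⟨t, t⟩⟩, e⟩⟩.

⟨e, ⟨⟨⟨e, t⟩, ⟨t, t⟩⟩, e⟩⟩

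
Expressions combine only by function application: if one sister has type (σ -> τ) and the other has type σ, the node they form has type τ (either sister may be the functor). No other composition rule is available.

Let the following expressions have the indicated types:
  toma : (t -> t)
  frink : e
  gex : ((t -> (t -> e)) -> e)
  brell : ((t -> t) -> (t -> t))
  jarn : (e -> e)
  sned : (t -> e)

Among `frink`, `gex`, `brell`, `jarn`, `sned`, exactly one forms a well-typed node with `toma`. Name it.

frink : e — neither side's domain matches the other.
gex : ((t -> (t -> e)) -> e) — neither side's domain matches the other.
brell — combines: brell : ((t -> t) -> (t -> t)) takes toma : (t -> t) as argument, giving (t -> t).
jarn : (e -> e) — neither side's domain matches the other.
sned : (t -> e) — neither side's domain matches the other.

brell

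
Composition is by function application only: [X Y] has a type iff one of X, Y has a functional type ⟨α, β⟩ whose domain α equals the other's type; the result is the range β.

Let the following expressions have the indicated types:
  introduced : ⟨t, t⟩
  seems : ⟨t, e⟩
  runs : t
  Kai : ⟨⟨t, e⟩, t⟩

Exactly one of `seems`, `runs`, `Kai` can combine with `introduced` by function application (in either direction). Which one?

seems : ⟨t, e⟩ — neither side's domain matches the other.
runs — combines: introduced : ⟨t, t⟩ takes runs : t as argument, giving t.
Kai : ⟨⟨t, e⟩, t⟩ — neither side's domain matches the other.

runs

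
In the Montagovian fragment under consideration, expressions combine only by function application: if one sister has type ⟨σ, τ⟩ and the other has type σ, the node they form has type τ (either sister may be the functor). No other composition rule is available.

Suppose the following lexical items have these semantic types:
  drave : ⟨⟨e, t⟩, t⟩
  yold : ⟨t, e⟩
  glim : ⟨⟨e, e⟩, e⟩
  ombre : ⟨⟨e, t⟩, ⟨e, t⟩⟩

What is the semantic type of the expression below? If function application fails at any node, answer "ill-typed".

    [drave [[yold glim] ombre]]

[yold glim]: ⟨t, e⟩ and ⟨⟨e, e⟩, e⟩ cannot combine by function application — type clash.

ill-typed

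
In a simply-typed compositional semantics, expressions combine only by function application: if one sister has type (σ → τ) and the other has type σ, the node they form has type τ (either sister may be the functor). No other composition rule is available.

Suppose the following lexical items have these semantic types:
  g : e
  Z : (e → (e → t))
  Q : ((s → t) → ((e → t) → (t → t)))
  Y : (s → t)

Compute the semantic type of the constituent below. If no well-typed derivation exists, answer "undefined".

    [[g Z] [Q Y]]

(t → t)

[g Z]: Z is (e → (e → t)), g is e; result (e → t).
[Q Y]: Q is ((s → t) → ((e → t) → (t → t))), Y is (s → t); result ((e → t) → (t → t)).
[[g Z] [Q Y]]: [Q Y] is ((e → t) → (t → t)), [g Z] is (e → t); result (t → t).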